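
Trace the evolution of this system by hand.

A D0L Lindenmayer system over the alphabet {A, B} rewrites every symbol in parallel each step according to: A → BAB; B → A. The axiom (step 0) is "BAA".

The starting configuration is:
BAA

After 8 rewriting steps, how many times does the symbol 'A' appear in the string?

k=0  BAA
k=1  ABABBAB
k=2  BABABABAABABA
k=3  ABABABABABABABABBABABABABAB
k=4  BABABABABABABABABABABABABABABABAABABABABABABABABABABA
k=5  ABABABABABABABABABABABABABABABABABABABABABABABABABABABABABABABABBABABABABABABABABABABABABABABABABABABABABAB
k=6  BABABABABABABABABABABABABABABABABABABABABABABABABABABABABA…BABABABABABABABABABABABABABABABABABABABABABABABABABABABABA  (len 213)
k=7  ABABABABABABABABABABABABABABABABABABABABABABABABABABABABAB…ABABABABABABABABABABABABABABABABABABABABABABABABABABABABAB  (len 427)
k=8  BABABABABABABABABABABABABABABABABABABABABABABABABABABABABA…BABABABABABABABABABABABABABABABABABABABABABABABABABABABABA  (len 853)

427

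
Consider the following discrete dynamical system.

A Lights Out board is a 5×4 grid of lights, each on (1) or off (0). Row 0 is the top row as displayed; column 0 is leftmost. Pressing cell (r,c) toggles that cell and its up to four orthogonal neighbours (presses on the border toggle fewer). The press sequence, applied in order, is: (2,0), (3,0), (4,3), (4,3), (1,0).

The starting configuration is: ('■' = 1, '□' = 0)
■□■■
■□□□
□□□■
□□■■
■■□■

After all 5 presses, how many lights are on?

step 0: ■□■■
■□□□
□□□■
□□■■
■■□■
step 1: ■□■■
□□□□
■■□■
■□■■
■■□■
step 2: ■□■■
□□□□
□■□■
□■■■
□■□■
step 3: ■□■■
□□□□
□■□■
□■■□
□■■□
step 4: ■□■■
□□□□
□■□■
□■■■
□■□■
step 5: □□■■
■■□□
■■□■
□■■■
□■□■

12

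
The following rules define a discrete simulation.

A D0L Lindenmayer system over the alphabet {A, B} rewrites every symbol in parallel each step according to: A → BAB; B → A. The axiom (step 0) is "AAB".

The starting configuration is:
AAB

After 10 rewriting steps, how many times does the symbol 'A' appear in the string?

1707

gen 0: AAB
gen 1: BABBABA
gen 2: ABABAABABABAB
gen 3: BABABABABABBABABABABABABABA
gen 4: ABABABABABABABABABABAABABABABABABABABABABABABABABABAB
gen 5: BABABABABABABABABABABABABABABABABABABABABABBABABABABABABABABABABABABABABABABABABABABABABABABABABABABABABABA
gen 6: ABABABABABABABABABABABABABABABABABABABABABABABABABABABABAB…ABABABABABABABABABABABABABABABABABABABABABABABABABABABABAB  (len 213)
gen 7: BABABABABABABABABABABABABABABABABABABABABABABABABABABABABA…BABABABABABABABABABABABABABABABABABABABABABABABABABABABABA  (len 427)
gen 8: ABABABABABABABABABABABABABABABABABABABABABABABABABABABABAB…ABABABABABABABABABABABABABABABABABABABABABABABABABABABABAB  (len 853)
gen 9: BABABABABABABABABABABABABABABABABABABABABABABABABABABABABA…BABABABABABABABABABABABABABABABABABABABABABABABABABABABABA  (len 1707)
gen 10: ABABABABABABABABABABABABABABABABABABABABABABABABABABABABAB…ABABABABABABABABABABABABABABABABABABABABABABABABABABABABAB  (len 3413)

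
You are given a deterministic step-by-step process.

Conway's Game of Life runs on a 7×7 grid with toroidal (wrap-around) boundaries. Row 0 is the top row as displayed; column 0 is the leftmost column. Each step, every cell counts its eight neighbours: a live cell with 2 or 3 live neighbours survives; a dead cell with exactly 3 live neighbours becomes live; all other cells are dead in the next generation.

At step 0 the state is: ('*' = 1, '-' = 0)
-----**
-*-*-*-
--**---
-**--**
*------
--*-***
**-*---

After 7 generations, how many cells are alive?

step 0: -----**
-*-*-*-
--**---
-**--**
*------
--*-***
**-*---
step 1: -*---**
---*-**
*--*-**
****--*
*-***--
--*****
****---
step 2: -*-*-*-
--*----
---*---
-------
-------
-----**
-------
step 3: --*----
--***--
-------
-------
-------
-------
----***
step 4: --*----
--**---
---*---
-------
-------
-----*-
-----*-
step 5: --**---
--**---
--**---
-------
-------
-------
-------
step 6: --**---
-*--*--
--**---
-------
-------
-------
-------
step 7: --**---
-*--*--
--**---
-------
-------
-------
-------

6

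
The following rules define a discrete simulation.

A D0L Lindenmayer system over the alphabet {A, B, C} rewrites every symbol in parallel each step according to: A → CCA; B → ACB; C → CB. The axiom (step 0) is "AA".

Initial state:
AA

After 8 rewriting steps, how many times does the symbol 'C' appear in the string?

1672

0) AA
1) CCACCA
2) CBCBCCACBCBCCA
3) CBACBCBACBCBCBCCACBACBCBACBCBCBCCA
4) CBACBCCACBACBCBACBCCACBACBCBACBCBACBCBCBCCACBACBCCACBACBCBACBCCACBACBCBACBCBACBCBCBCCA
5) CBACBCCACBACBCBCBCCACBACBCCACBACBCBACBCCACBACBCBCBCCACBACB…CACBACBCCACBACBCBACBCCACBACBCBACBCCACBACBCBACBCBACBCBCBCCA  (len 218)
6) CBACBCCACBACBCBCBCCACBACBCCACBACBCBACBCBACBCBCBCCACBACBCCA…CACBACBCCACBACBCBACBCCACBACBCBACBCCACBACBCBACBCBACBCBCBCCA  (len 550)
7) CBACBCCACBACBCBCBCCACBACBCCACBACBCBACBCBACBCBCBCCACBACBCCA…CACBACBCCACBACBCBACBCCACBACBCBACBCCACBACBCBACBCBACBCBCBCCA  (len 1386)
8) CBACBCCACBACBCBCBCCACBACBCCACBACBCBACBCBACBCBCBCCACBACBCCA…CACBACBCCACBACBCBACBCCACBACBCBACBCCACBACBCBACBCBACBCBCBCCA  (len 3494)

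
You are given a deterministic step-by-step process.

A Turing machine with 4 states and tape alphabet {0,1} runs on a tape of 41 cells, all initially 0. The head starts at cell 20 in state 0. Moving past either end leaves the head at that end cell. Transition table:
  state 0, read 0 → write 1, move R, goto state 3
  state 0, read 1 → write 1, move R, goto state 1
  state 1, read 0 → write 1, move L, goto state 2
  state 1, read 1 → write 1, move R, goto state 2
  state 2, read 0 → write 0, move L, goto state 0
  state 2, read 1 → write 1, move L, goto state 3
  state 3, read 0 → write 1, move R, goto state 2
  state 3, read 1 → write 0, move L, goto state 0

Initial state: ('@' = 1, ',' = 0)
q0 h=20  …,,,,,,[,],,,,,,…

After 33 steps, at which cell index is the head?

15

step 0: q0 h=20  …,,,,,,[,],,,,,,…
step 1: q3 h=21  …,,,,,@[,],,,,,,…
step 2: q2 h=22  …,,,,@@[,],,,,,,…
step 3: q0 h=21  …,,,,,@[@],,,,,,…
step 4: q1 h=22  …,,,,@@[,],,,,,,…
step 5: q2 h=21  …,,,,,@[@]@,,,,,…
step 6: q3 h=20  …,,,,,,[@]@@,,,,…
step 7: q0 h=19  …,,,,,,[,],@@,,,…
step 8: q3 h=20  …,,,,,@[,]@@,,,,…
step 9: q2 h=21  …,,,,@@[@]@,,,,,…
step 10: q3 h=20  …,,,,,@[@]@@,,,,…
step 11: q0 h=19  …,,,,,,[@],@@,,,…
step 12: q1 h=20  …,,,,,@[,]@@,,,,…
step 13: q2 h=19  …,,,,,,[@]@@@,,,…
step 14: q3 h=18  …,,,,,,[,]@@@@,,…
step 15: q2 h=19  …,,,,,@[@]@@@,,,…
step 16: q3 h=18  …,,,,,,[@]@@@@,,…
step 17: q0 h=17  …,,,,,,[,],@@@@,…
step 18: q3 h=18  …,,,,,@[,]@@@@,,…
step 19: q2 h=19  …,,,,@@[@]@@@,,,…
step 20: q3 h=18  …,,,,,@[@]@@@@,,…
step 21: q0 h=17  …,,,,,,[@],@@@@,…
step 22: q1 h=18  …,,,,,@[,]@@@@,,…
step 23: q2 h=17  …,,,,,,[@]@@@@@,…
step 24: q3 h=16  …,,,,,,[,]@@@@@@…
step 25: q2 h=17  …,,,,,@[@]@@@@@,…
step 26: q3 h=16  …,,,,,,[@]@@@@@@…
step 27: q0 h=15  …,,,,,,[,],@@@@@…
step 28: q3 h=16  …,,,,,@[,]@@@@@@…
step 29: q2 h=17  …,,,,@@[@]@@@@@,…
step 30: q3 h=16  …,,,,,@[@]@@@@@@…
step 31: q0 h=15  …,,,,,,[@],@@@@@…
step 32: q1 h=16  …,,,,,@[,]@@@@@@…
step 33: q2 h=15  …,,,,,,[@]@@@@@@…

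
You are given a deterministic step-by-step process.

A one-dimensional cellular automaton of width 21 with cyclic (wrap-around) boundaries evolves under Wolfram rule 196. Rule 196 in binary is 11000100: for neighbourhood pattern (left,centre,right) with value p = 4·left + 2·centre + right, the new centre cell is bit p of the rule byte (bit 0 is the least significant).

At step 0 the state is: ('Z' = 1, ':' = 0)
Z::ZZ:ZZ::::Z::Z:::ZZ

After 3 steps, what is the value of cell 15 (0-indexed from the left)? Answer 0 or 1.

1

k=0  Z::ZZ:ZZ::::Z::Z:::ZZ
k=1  Z:::Z::Z::::Z::Z::::Z
k=2  Z:::Z::Z::::Z::Z:::::
k=3  Z:::Z::Z::::Z::Z:::::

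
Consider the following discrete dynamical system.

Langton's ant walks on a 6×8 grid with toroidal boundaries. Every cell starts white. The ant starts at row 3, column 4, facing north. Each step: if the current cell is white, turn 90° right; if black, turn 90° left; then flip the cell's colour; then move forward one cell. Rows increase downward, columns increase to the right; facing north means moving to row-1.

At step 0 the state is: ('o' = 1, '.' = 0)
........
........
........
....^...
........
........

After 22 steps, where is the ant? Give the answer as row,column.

step 0: ........
........
........
....^...
........
........
step 1: ........
........
........
....o>..
........
........
step 2: ........
........
........
....oo..
.....v..
........
step 3: ........
........
........
....oo..
....<o..
........
step 4: ........
........
........
....^o..
....oo..
........
step 5: ........
........
........
...<.o..
....oo..
........
step 6: ........
........
...^....
...o.o..
....oo..
........
step 7: ........
........
...o>...
...o.o..
....oo..
........
step 8: ........
........
...oo...
...ovo..
....oo..
........
step 9: ........
........
...oo...
...<oo..
....oo..
........
step 10: ........
........
...oo...
....oo..
...voo..
........
step 11: ........
........
...oo...
....oo..
..<ooo..
........
step 12: ........
........
...oo...
..^.oo..
..oooo..
........
step 13: ........
........
...oo...
..o>oo..
..oooo..
........
step 14: ........
........
...oo...
..oooo..
..ovoo..
........
step 15: ........
........
...oo...
..oooo..
..o.>o..
........
step 16: ........
........
...oo...
..oo^o..
..o..o..
........
step 17: ........
........
...oo...
..o<.o..
..o..o..
........
step 18: ........
........
...oo...
..o..o..
..ov.o..
........
step 19: ........
........
...oo...
..o..o..
..<o.o..
........
step 20: ........
........
...oo...
..o..o..
...o.o..
..v.....
step 21: ........
........
...oo...
..o..o..
...o.o..
.<o.....
step 22: ........
........
...oo...
..o..o..
.^.o.o..
.oo.....

4,1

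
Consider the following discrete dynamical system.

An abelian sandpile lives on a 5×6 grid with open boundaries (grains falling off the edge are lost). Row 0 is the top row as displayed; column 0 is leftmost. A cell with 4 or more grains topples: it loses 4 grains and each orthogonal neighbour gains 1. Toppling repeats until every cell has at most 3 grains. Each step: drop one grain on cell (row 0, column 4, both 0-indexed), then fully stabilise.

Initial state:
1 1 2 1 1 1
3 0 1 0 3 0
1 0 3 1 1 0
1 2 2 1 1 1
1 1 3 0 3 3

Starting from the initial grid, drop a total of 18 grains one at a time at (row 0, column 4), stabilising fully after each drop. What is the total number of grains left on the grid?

49

[0] 1 1 2 1 1 1
3 0 1 0 3 0
1 0 3 1 1 0
1 2 2 1 1 1
1 1 3 0 3 3
[1] 1 1 2 1 2 1
3 0 1 0 3 0
1 0 3 1 1 0
1 2 2 1 1 1
1 1 3 0 3 3
[2] 1 1 2 1 3 1
3 0 1 0 3 0
1 0 3 1 1 0
1 2 2 1 1 1
1 1 3 0 3 3
[3] 1 1 2 2 1 2
3 0 1 1 0 1
1 0 3 1 2 0
1 2 2 1 1 1
1 1 3 0 3 3
[4] 1 1 2 2 2 2
3 0 1 1 0 1
1 0 3 1 2 0
1 2 2 1 1 1
1 1 3 0 3 3
[5] 1 1 2 2 3 2
3 0 1 1 0 1
1 0 3 1 2 0
1 2 2 1 1 1
1 1 3 0 3 3
[6] 1 1 2 3 0 3
3 0 1 1 1 1
1 0 3 1 2 0
1 2 2 1 1 1
1 1 3 0 3 3
[7] 1 1 2 3 1 3
3 0 1 1 1 1
1 0 3 1 2 0
1 2 2 1 1 1
1 1 3 0 3 3
[8] 1 1 2 3 2 3
3 0 1 1 1 1
1 0 3 1 2 0
1 2 2 1 1 1
1 1 3 0 3 3
[9] 1 1 2 3 3 3
3 0 1 1 1 1
1 0 3 1 2 0
1 2 2 1 1 1
1 1 3 0 3 3
[10] 1 1 3 0 2 0
3 0 1 2 2 2
1 0 3 1 2 0
1 2 2 1 1 1
1 1 3 0 3 3
[11] 1 1 3 0 3 0
3 0 1 2 2 2
1 0 3 1 2 0
1 2 2 1 1 1
1 1 3 0 3 3
[12] 1 1 3 1 0 1
3 0 1 2 3 2
1 0 3 1 2 0
1 2 2 1 1 1
1 1 3 0 3 3
[13] 1 1 3 1 1 1
3 0 1 2 3 2
1 0 3 1 2 0
1 2 2 1 1 1
1 1 3 0 3 3
[14] 1 1 3 1 2 1
3 0 1 2 3 2
1 0 3 1 2 0
1 2 2 1 1 1
1 1 3 0 3 3
[15] 1 1 3 1 3 1
3 0 1 2 3 2
1 0 3 1 2 0
1 2 2 1 1 1
1 1 3 0 3 3
[16] 1 1 3 2 1 2
3 0 1 3 0 3
1 0 3 1 3 0
1 2 2 1 1 1
1 1 3 0 3 3
[17] 1 1 3 2 2 2
3 0 1 3 0 3
1 0 3 1 3 0
1 2 2 1 1 1
1 1 3 0 3 3
[18] 1 1 3 2 3 2
3 0 1 3 0 3
1 0 3 1 3 0
1 2 2 1 1 1
1 1 3 0 3 3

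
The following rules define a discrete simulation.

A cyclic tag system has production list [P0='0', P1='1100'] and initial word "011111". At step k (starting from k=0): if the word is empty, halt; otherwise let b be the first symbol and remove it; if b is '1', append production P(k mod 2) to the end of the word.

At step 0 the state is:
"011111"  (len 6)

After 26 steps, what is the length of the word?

18

gen 0: "011111"  (len 6)
gen 1: "11111"  (len 5)
gen 2: "11111100"  (len 8)
gen 3: "11111000"  (len 8)
gen 4: "11110001100"  (len 11)
gen 5: "11100011000"  (len 11)
gen 6: "11000110001100"  (len 14)
gen 7: "10001100011000"  (len 14)
gen 8: "00011000110001100"  (len 17)
gen 9: "0011000110001100"  (len 16)
gen 10: "011000110001100"  (len 15)
gen 11: "11000110001100"  (len 14)
gen 12: "10001100011001100"  (len 17)
gen 13: "00011000110011000"  (len 17)
gen 14: "0011000110011000"  (len 16)
gen 15: "011000110011000"  (len 15)
gen 16: "11000110011000"  (len 14)
gen 17: "10001100110000"  (len 14)
gen 18: "00011001100001100"  (len 17)
gen 19: "0011001100001100"  (len 16)
gen 20: "011001100001100"  (len 15)
gen 21: "11001100001100"  (len 14)
gen 22: "10011000011001100"  (len 17)
gen 23: "00110000110011000"  (len 17)
gen 24: "0110000110011000"  (len 16)
gen 25: "110000110011000"  (len 15)
gen 26: "100001100110001100"  (len 18)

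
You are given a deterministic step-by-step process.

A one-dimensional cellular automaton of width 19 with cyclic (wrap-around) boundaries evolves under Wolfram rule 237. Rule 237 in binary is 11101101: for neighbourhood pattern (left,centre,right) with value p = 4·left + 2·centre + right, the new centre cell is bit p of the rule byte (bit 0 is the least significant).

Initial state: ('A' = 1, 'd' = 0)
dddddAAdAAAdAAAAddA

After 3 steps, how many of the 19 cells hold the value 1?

17

gen 0: dddddAAdAAAdAAAAddA
gen 1: dAAAdAAAAAAAAAAAddA
gen 2: AAAAAAAAAAAAAAAAddA
gen 3: AAAAAAAAAAAAAAAAddA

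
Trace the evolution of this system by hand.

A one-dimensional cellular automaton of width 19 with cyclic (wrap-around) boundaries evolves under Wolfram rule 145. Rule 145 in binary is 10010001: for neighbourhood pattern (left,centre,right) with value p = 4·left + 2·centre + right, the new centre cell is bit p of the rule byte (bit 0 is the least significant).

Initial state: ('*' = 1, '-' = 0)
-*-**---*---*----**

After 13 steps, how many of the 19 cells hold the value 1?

step 0: -*-**---*---*----**
step 1: -----**--**--***---
step 2: ****---*---*--*-***
step 3: ***-**--**--*----**
step 4: **----*---*--***--*
step 5: *-***--**--*--*-*--
step 6: ---*-*---*--*----*-
step 7: **----**--*--***--*
step 8: *-***---*--*--*-*--
step 9: ---*-**--*--*----*-
step 10: **-----*--*--***--*
step 11: *-****--*--*--*-*--
step 12: ---**-*--*--*----*-
step 13: **-----*--*--***--*

8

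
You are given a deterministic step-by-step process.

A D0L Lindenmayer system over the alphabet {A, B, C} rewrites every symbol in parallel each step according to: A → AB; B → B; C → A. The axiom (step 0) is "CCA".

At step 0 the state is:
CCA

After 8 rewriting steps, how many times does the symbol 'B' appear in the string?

t=0: CCA
t=1: AAAB
t=2: ABABABB
t=3: ABBABBABBB
t=4: ABBBABBBABBBB
t=5: ABBBBABBBBABBBBB
t=6: ABBBBBABBBBBABBBBBB
t=7: ABBBBBBABBBBBBABBBBBBB
t=8: ABBBBBBBABBBBBBBABBBBBBBB

22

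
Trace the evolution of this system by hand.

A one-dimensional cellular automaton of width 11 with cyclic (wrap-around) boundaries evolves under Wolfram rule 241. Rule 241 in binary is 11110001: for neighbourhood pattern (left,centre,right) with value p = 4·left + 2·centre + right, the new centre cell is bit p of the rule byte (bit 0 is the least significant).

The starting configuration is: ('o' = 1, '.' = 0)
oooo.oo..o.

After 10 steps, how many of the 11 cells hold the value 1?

step 0: oooo.oo..o.
step 1: .oooo.oo..o
step 2: o.oooo.oo..
step 3: .o.oooo.oo.
step 4: ..o.oooo.oo
step 5: o..o.oooo.o
step 6: oo..o.oooo.
step 7: .oo..o.oooo
step 8: o.oo..o.ooo
step 9: oo.oo..o.oo
step 10: ooo.oo..o.o

7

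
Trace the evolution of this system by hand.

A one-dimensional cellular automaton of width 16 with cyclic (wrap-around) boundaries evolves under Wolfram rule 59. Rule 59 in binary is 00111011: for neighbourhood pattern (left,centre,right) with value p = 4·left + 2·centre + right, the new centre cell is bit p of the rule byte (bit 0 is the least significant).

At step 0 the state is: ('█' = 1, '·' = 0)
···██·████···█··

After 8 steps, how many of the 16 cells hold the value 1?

[0] ···██·████···█··
[1] ████·██···███·██
[2] ····██·████··██·
[3] █████·██···███·█
[4] ·····██·████··██
[5] ██████·██···███·
[6] █·····██·████··█
[7] ·██████·██···███
[8] ██·····██·████··

8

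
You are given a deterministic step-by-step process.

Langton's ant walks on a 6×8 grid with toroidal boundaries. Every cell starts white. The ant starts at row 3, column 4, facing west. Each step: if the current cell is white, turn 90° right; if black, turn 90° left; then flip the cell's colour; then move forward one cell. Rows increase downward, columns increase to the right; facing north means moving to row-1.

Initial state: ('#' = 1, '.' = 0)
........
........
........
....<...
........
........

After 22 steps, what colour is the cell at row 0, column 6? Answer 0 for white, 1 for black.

step 0: ........
........
........
....<...
........
........
step 1: ........
........
....^...
....#...
........
........
step 2: ........
........
....#>..
....#...
........
........
step 3: ........
........
....##..
....#v..
........
........
step 4: ........
........
....##..
....<#..
........
........
step 5: ........
........
....##..
.....#..
....v...
........
step 6: ........
........
....##..
.....#..
...<#...
........
step 7: ........
........
....##..
...^.#..
...##...
........
step 8: ........
........
....##..
...#>#..
...##...
........
step 9: ........
........
....##..
...###..
...#v...
........
step 10: ........
........
....##..
...###..
...#.>..
........
step 11: ........
........
....##..
...###..
...#.#..
.....v..
step 12: ........
........
....##..
...###..
...#.#..
....<#..
step 13: ........
........
....##..
...###..
...#^#..
....##..
step 14: ........
........
....##..
...###..
...##>..
....##..
step 15: ........
........
....##..
...##^..
...##...
....##..
step 16: ........
........
....##..
...#<...
...##...
....##..
step 17: ........
........
....##..
...#....
...#v...
....##..
step 18: ........
........
....##..
...#....
...#.>..
....##..
step 19: ........
........
....##..
...#....
...#.#..
....#v..
step 20: ........
........
....##..
...#....
...#.#..
....#.>.
step 21: ......v.
........
....##..
...#....
...#.#..
....#.#.
step 22: .....<#.
........
....##..
...#....
...#.#..
....#.#.

1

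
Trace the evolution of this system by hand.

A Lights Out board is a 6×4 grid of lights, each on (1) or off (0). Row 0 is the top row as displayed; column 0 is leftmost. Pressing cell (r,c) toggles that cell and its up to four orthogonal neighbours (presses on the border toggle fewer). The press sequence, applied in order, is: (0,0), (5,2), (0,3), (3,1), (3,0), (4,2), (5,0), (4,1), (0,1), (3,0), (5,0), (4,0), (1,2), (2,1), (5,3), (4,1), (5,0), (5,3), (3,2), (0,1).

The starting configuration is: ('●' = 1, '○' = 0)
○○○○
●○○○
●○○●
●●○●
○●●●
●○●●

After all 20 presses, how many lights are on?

t=0: ○○○○
●○○○
●○○●
●●○●
○●●●
●○●●
t=1: ●●○○
○○○○
●○○●
●●○●
○●●●
●○●●
t=2: ●●○○
○○○○
●○○●
●●○●
○●○●
●●○○
t=3: ●●●●
○○○●
●○○●
●●○●
○●○●
●●○○
t=4: ●●●●
○○○●
●●○●
○○●●
○○○●
●●○○
t=5: ●●●●
○○○●
○●○●
●●●●
●○○●
●●○○
t=6: ●●●●
○○○●
○●○●
●●○●
●●●○
●●●○
t=7: ●●●●
○○○●
○●○●
●●○●
○●●○
○○●○
t=8: ●●●●
○○○●
○●○●
●○○●
●○○○
○●●○
t=9: ○○○●
○●○●
○●○●
●○○●
●○○○
○●●○
t=10: ○○○●
○●○●
●●○●
○●○●
○○○○
○●●○
t=11: ○○○●
○●○●
●●○●
○●○●
●○○○
●○●○
t=12: ○○○●
○●○●
●●○●
●●○●
○●○○
○○●○
t=13: ○○●●
○○●○
●●●●
●●○●
○●○○
○○●○
t=14: ○○●●
○●●○
○○○●
●○○●
○●○○
○○●○
t=15: ○○●●
○●●○
○○○●
●○○●
○●○●
○○○●
t=16: ○○●●
○●●○
○○○●
●●○●
●○●●
○●○●
t=17: ○○●●
○●●○
○○○●
●●○●
○○●●
●○○●
t=18: ○○●●
○●●○
○○○●
●●○●
○○●○
●○●○
t=19: ○○●●
○●●○
○○●●
●○●○
○○○○
●○●○
t=20: ●●○●
○○●○
○○●●
●○●○
○○○○
●○●○

10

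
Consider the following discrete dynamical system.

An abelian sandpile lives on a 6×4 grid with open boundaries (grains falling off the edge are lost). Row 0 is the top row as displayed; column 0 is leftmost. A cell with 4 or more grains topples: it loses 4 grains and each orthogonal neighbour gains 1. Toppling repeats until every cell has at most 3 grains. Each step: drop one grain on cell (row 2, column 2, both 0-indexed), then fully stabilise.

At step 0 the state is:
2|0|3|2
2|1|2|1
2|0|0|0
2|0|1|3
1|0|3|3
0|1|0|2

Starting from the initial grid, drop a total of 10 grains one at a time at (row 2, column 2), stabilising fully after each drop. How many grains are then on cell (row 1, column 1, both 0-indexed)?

2

step 0: 2|0|3|2
2|1|2|1
2|0|0|0
2|0|1|3
1|0|3|3
0|1|0|2
step 1: 2|0|3|2
2|1|2|1
2|0|1|0
2|0|1|3
1|0|3|3
0|1|0|2
step 2: 2|0|3|2
2|1|2|1
2|0|2|0
2|0|1|3
1|0|3|3
0|1|0|2
step 3: 2|0|3|2
2|1|2|1
2|0|3|0
2|0|1|3
1|0|3|3
0|1|0|2
step 4: 2|0|3|2
2|1|3|1
2|1|0|1
2|0|2|3
1|0|3|3
0|1|0|2
step 5: 2|0|3|2
2|1|3|1
2|1|1|1
2|0|2|3
1|0|3|3
0|1|0|2
step 6: 2|0|3|2
2|1|3|1
2|1|2|1
2|0|2|3
1|0|3|3
0|1|0|2
step 7: 2|0|3|2
2|1|3|1
2|1|3|1
2|0|2|3
1|0|3|3
0|1|0|2
step 8: 2|1|0|3
2|2|1|2
2|2|1|2
2|0|3|3
1|0|3|3
0|1|0|2
step 9: 2|1|0|3
2|2|1|2
2|2|2|2
2|0|3|3
1|0|3|3
0|1|0|2
step 10: 2|1|0|3
2|2|1|2
2|2|3|2
2|0|3|3
1|0|3|3
0|1|0|2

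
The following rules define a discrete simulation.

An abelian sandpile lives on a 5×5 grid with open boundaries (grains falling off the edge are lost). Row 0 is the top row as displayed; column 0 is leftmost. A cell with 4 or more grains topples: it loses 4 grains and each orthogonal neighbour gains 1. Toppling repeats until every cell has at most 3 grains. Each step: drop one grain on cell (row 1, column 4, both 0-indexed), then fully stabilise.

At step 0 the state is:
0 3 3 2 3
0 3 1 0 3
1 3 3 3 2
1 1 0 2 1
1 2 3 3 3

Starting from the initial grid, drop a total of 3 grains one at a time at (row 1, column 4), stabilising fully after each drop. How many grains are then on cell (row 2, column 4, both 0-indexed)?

3

t=0: 0 3 3 2 3
0 3 1 0 3
1 3 3 3 2
1 1 0 2 1
1 2 3 3 3
t=1: 0 3 3 3 0
0 3 1 1 1
1 3 3 3 3
1 1 0 2 1
1 2 3 3 3
t=2: 0 3 3 3 0
0 3 1 1 2
1 3 3 3 3
1 1 0 2 1
1 2 3 3 3
t=3: 0 3 3 3 0
0 3 1 1 3
1 3 3 3 3
1 1 0 2 1
1 2 3 3 3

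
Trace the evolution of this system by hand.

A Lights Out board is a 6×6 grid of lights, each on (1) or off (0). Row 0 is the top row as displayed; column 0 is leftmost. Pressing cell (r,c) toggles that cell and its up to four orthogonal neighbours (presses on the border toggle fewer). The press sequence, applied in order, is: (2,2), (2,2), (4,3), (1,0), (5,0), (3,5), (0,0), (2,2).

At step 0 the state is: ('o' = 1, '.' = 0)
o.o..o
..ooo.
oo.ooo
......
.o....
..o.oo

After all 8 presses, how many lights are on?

25

gen 0: o.o..o
..ooo.
oo.ooo
......
.o....
..o.oo
gen 1: o.o..o
...oo.
o.o.oo
..o...
.o....
..o.oo
gen 2: o.o..o
..ooo.
oo.ooo
......
.o....
..o.oo
gen 3: o.o..o
..ooo.
oo.ooo
...o..
.oooo.
..oooo
gen 4: ..o..o
ooooo.
.o.ooo
...o..
.oooo.
..oooo
gen 5: ..o..o
ooooo.
.o.ooo
...o..
ooooo.
oooooo
gen 6: ..o..o
ooooo.
.o.oo.
...ooo
oooooo
oooooo
gen 7: ooo..o
.oooo.
.o.oo.
...ooo
oooooo
oooooo
gen 8: ooo..o
.o.oo.
..o.o.
..oooo
oooooo
oooooo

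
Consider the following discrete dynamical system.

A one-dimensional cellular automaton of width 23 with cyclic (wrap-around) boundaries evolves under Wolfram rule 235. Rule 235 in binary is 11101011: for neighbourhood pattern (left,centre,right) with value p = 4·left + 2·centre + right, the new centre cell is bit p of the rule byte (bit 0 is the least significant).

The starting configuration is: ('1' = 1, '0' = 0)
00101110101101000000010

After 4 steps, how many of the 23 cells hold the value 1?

23

0) 00101110101101000000010
1) 11011111011110011111100
2) 11111111111110111111101
3) 11111111111111111111111
4) 11111111111111111111111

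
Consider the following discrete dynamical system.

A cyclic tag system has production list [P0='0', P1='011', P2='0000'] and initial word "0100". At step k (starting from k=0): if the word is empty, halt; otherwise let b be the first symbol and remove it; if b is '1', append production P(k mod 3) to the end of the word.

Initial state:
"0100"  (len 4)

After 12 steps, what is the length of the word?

0

0) "0100"  (len 4)
1) "100"  (len 3)
2) "00011"  (len 5)
3) "0011"  (len 4)
4) "011"  (len 3)
5) "11"  (len 2)
6) "10000"  (len 5)
7) "00000"  (len 5)
8) "0000"  (len 4)
9) "000"  (len 3)
10) "00"  (len 2)
11) "0"  (len 1)
12) (halted — word empty)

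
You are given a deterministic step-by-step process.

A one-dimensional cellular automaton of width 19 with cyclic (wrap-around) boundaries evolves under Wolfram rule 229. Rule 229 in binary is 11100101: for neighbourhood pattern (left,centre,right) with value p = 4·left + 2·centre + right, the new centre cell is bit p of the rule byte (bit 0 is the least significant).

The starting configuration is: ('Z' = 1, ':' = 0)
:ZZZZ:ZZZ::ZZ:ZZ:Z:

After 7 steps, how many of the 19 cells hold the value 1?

12

t=0: :ZZZZ:ZZZ::ZZ:ZZ:Z:
t=1: ::ZZZZ:ZZ:::ZZ:ZZZ:
t=2: Z::ZZZZ:Z:Z::ZZ:ZZ:
t=3: Z:::ZZZZZZZ:::ZZ:ZZ
t=4: Z:Z::ZZZZZZ:Z::ZZ:Z
t=5: ZZZ:::ZZZZZZZ:::ZZ:
t=6: :ZZ:Z::ZZZZZZ:Z::ZZ
t=7: Z:ZZZ:::ZZZZZZZ:::Z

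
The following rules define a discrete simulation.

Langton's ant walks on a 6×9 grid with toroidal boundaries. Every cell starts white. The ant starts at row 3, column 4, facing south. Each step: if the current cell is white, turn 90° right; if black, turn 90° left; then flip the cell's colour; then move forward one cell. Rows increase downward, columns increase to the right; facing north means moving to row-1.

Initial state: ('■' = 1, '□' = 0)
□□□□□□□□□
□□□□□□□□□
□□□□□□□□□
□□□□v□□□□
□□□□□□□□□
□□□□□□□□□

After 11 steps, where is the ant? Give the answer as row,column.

2,6

gen 0: □□□□□□□□□
□□□□□□□□□
□□□□□□□□□
□□□□v□□□□
□□□□□□□□□
□□□□□□□□□
gen 1: □□□□□□□□□
□□□□□□□□□
□□□□□□□□□
□□□<■□□□□
□□□□□□□□□
□□□□□□□□□
gen 2: □□□□□□□□□
□□□□□□□□□
□□□^□□□□□
□□□■■□□□□
□□□□□□□□□
□□□□□□□□□
gen 3: □□□□□□□□□
□□□□□□□□□
□□□■>□□□□
□□□■■□□□□
□□□□□□□□□
□□□□□□□□□
gen 4: □□□□□□□□□
□□□□□□□□□
□□□■■□□□□
□□□■v□□□□
□□□□□□□□□
□□□□□□□□□
gen 5: □□□□□□□□□
□□□□□□□□□
□□□■■□□□□
□□□■□>□□□
□□□□□□□□□
□□□□□□□□□
gen 6: □□□□□□□□□
□□□□□□□□□
□□□■■□□□□
□□□■□■□□□
□□□□□v□□□
□□□□□□□□□
gen 7: □□□□□□□□□
□□□□□□□□□
□□□■■□□□□
□□□■□■□□□
□□□□<■□□□
□□□□□□□□□
gen 8: □□□□□□□□□
□□□□□□□□□
□□□■■□□□□
□□□■^■□□□
□□□□■■□□□
□□□□□□□□□
gen 9: □□□□□□□□□
□□□□□□□□□
□□□■■□□□□
□□□■■>□□□
□□□□■■□□□
□□□□□□□□□
gen 10: □□□□□□□□□
□□□□□□□□□
□□□■■^□□□
□□□■■□□□□
□□□□■■□□□
□□□□□□□□□
gen 11: □□□□□□□□□
□□□□□□□□□
□□□■■■>□□
□□□■■□□□□
□□□□■■□□□
□□□□□□□□□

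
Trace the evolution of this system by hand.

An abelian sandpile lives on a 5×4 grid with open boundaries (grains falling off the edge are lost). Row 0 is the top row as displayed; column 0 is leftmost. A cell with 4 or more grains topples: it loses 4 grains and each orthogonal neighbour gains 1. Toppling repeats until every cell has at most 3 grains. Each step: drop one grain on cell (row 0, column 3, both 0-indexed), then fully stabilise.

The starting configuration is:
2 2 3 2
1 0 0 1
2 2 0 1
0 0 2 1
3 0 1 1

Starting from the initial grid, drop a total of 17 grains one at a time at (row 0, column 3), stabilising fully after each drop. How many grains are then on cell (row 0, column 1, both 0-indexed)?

0

k=0  2 2 3 2
1 0 0 1
2 2 0 1
0 0 2 1
3 0 1 1
k=1  2 2 3 3
1 0 0 1
2 2 0 1
0 0 2 1
3 0 1 1
k=2  2 3 0 1
1 0 1 2
2 2 0 1
0 0 2 1
3 0 1 1
k=3  2 3 0 2
1 0 1 2
2 2 0 1
0 0 2 1
3 0 1 1
k=4  2 3 0 3
1 0 1 2
2 2 0 1
0 0 2 1
3 0 1 1
k=5  2 3 1 0
1 0 1 3
2 2 0 1
0 0 2 1
3 0 1 1
k=6  2 3 1 1
1 0 1 3
2 2 0 1
0 0 2 1
3 0 1 1
k=7  2 3 1 2
1 0 1 3
2 2 0 1
0 0 2 1
3 0 1 1
k=8  2 3 1 3
1 0 1 3
2 2 0 1
0 0 2 1
3 0 1 1
k=9  2 3 2 1
1 0 2 0
2 2 0 2
0 0 2 1
3 0 1 1
k=10  2 3 2 2
1 0 2 0
2 2 0 2
0 0 2 1
3 0 1 1
k=11  2 3 2 3
1 0 2 0
2 2 0 2
0 0 2 1
3 0 1 1
k=12  2 3 3 0
1 0 2 1
2 2 0 2
0 0 2 1
3 0 1 1
k=13  2 3 3 1
1 0 2 1
2 2 0 2
0 0 2 1
3 0 1 1
k=14  2 3 3 2
1 0 2 1
2 2 0 2
0 0 2 1
3 0 1 1
k=15  2 3 3 3
1 0 2 1
2 2 0 2
0 0 2 1
3 0 1 1
k=16  3 0 1 1
1 1 3 2
2 2 0 2
0 0 2 1
3 0 1 1
k=17  3 0 1 2
1 1 3 2
2 2 0 2
0 0 2 1
3 0 1 1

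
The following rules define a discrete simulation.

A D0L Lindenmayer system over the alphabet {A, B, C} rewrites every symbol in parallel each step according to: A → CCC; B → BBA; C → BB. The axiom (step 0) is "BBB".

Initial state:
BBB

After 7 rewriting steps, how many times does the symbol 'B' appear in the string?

step 0: BBB
step 1: BBABBABBA
step 2: BBABBACCCBBABBACCCBBABBACCC
step 3: BBABBACCCBBABBACCCBBBBBBBBABBACCCBBABBACCCBBBBBBBBABBACCCBBABBACCCBBBBBB
step 4: BBABBACCCBBABBACCCBBBBBBBBABBACCCBBABBACCCBBBBBBBBABBABBAB…CBBABBACCCBBBBBBBBABBACCCBBABBACCCBBBBBBBBABBABBABBABBABBA  (len 198)
step 5: BBABBACCCBBABBACCCBBBBBBBBABBACCCBBABBACCCBBBBBBBBABBABBAB…ABBABBABBACCCBBABBACCCBBABBACCCBBABBACCCBBABBACCCBBABBACCC  (len 558)
step 6: BBABBACCCBBABBACCCBBBBBBBBABBACCCBBABBACCCBBBBBBBBABBABBAB…ACCCBBBBBBBBABBACCCBBABBACCCBBBBBBBBABBACCCBBABBACCCBBBBBB  (len 1548)
step 7: BBABBACCCBBABBACCCBBBBBBBBABBACCCBBABBACCCBBBBBBBBABBABBAB…CBBABBACCCBBBBBBBBABBACCCBBABBACCCBBBBBBBBABBABBABBABBABBA  (len 4284)

2472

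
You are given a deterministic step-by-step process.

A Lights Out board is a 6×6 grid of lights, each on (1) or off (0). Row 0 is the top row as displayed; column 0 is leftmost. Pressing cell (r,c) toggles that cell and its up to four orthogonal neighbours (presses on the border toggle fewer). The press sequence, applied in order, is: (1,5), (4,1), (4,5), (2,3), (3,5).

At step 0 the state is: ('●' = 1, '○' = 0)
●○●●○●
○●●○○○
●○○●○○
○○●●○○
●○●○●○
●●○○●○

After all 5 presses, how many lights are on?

18

k=0  ●○●●○●
○●●○○○
●○○●○○
○○●●○○
●○●○●○
●●○○●○
k=1  ●○●●○○
○●●○●●
●○○●○●
○○●●○○
●○●○●○
●●○○●○
k=2  ●○●●○○
○●●○●●
●○○●○●
○●●●○○
○●○○●○
●○○○●○
k=3  ●○●●○○
○●●○●●
●○○●○●
○●●●○●
○●○○○●
●○○○●●
k=4  ●○●●○○
○●●●●●
●○●○●●
○●●○○●
○●○○○●
●○○○●●
k=5  ●○●●○○
○●●●●●
●○●○●○
○●●○●○
○●○○○○
●○○○●●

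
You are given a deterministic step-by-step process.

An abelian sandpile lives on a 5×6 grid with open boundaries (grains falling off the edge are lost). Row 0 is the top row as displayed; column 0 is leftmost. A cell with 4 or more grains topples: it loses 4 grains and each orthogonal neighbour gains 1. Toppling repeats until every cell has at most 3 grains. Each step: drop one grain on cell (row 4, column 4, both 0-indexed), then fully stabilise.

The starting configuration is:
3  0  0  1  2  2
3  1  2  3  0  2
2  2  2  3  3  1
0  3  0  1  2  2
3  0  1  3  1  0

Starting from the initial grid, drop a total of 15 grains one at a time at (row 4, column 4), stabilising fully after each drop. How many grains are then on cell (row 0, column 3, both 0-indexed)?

2

step 0: 3  0  0  1  2  2
3  1  2  3  0  2
2  2  2  3  3  1
0  3  0  1  2  2
3  0  1  3  1  0
step 1: 3  0  0  1  2  2
3  1  2  3  0  2
2  2  2  3  3  1
0  3  0  1  2  2
3  0  1  3  2  0
step 2: 3  0  0  1  2  2
3  1  2  3  0  2
2  2  2  3  3  1
0  3  0  1  2  2
3  0  1  3  3  0
step 3: 3  0  0  1  2  2
3  1  2  3  0  2
2  2  2  3  3  1
0  3  0  2  3  2
3  0  2  0  1  1
step 4: 3  0  0  1  2  2
3  1  2  3  0  2
2  2  2  3  3  1
0  3  0  2  3  2
3  0  2  0  2  1
step 5: 3  0  0  1  2  2
3  1  2  3  0  2
2  2  2  3  3  1
0  3  0  2  3  2
3  0  2  0  3  1
step 6: 3  0  0  2  2  2
3  1  3  0  2  2
2  2  3  2  1  2
0  3  1  0  2  3
3  0  2  2  1  2
step 7: 3  0  0  2  2  2
3  1  3  0  2  2
2  2  3  2  1  2
0  3  1  0  2  3
3  0  2  2  2  2
step 8: 3  0  0  2  2  2
3  1  3  0  2  2
2  2  3  2  1  2
0  3  1  0  2  3
3  0  2  2  3  2
step 9: 3  0  0  2  2  2
3  1  3  0  2  2
2  2  3  2  1  2
0  3  1  0  3  3
3  0  2  3  0  3
step 10: 3  0  0  2  2  2
3  1  3  0  2  2
2  2  3  2  1  2
0  3  1  0  3  3
3  0  2  3  1  3
step 11: 3  0  0  2  2  2
3  1  3  0  2  2
2  2  3  2  1  2
0  3  1  0  3  3
3  0  2  3  2  3
step 12: 3  0  0  2  2  2
3  1  3  0  2  2
2  2  3  2  1  2
0  3  1  0  3  3
3  0  2  3  3  3
step 13: 3  0  0  2  2  2
3  1  3  0  2  2
2  2  3  2  2  3
0  3  1  2  1  1
3  0  3  0  3  1
step 14: 3  0  0  2  2  2
3  1  3  0  2  2
2  2  3  2  2  3
0  3  1  2  2  1
3  0  3  1  0  2
step 15: 3  0  0  2  2  2
3  1  3  0  2  2
2  2  3  2  2  3
0  3  1  2  2  1
3  0  3  1  1  2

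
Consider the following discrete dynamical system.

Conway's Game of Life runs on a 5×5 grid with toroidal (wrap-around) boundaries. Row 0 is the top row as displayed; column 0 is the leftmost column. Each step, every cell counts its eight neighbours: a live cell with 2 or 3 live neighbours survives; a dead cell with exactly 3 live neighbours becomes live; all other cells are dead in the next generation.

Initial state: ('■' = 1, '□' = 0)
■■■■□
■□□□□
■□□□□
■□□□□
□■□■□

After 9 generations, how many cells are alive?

gen 0: ■■■■□
■□□□□
■□□□□
■□□□□
□■□■□
gen 1: ■□□■□
■□■□□
■■□□■
■■□□■
□□□■□
gen 2: □■■■□
□□■■□
□□■■□
□■■■□
□■■■□
gen 3: □□□□■
□□□□■
□□□□■
□□□□■
■□□□■
gen 4: □□□■■
■□□■■
■□□■■
□□□■■
■□□■■
gen 5: □□■□□
□□■□□
□□■□□
□□■□□
■□■□□
gen 6: □□■■□
□■■■□
□■■■□
□□■■□
□□■■□
gen 7: □□□□■
□□□□■
□□□□■
□□□□■
□■□□■
gen 8: □□□■■
■□□■■
■□□■■
□□□■■
□□□■■
gen 9: □□■□□
□□■□□
□□■□□
□□■□□
■□■□□

6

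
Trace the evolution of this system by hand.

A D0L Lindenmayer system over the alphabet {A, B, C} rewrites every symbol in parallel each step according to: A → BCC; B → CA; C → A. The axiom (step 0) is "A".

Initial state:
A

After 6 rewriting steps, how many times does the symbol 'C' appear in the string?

21

[0] A
[1] BCC
[2] CAAA
[3] ABCCBCCBCC
[4] BCCCAAACAAACAAA
[5] CAAAABCCBCCBCCABCCBCCBCCABCCBCCBCC
[6] ABCCBCCBCCBCCCAAACAAACAAABCCCAAACAAACAAABCCCAAACAAACAAA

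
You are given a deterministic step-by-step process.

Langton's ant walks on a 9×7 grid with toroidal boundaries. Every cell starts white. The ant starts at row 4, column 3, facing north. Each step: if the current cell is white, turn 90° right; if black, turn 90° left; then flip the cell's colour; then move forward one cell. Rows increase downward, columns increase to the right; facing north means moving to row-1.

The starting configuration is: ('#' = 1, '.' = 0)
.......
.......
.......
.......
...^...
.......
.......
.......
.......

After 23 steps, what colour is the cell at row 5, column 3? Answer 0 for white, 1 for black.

k=0  .......
.......
.......
.......
...^...
.......
.......
.......
.......
k=1  .......
.......
.......
.......
...#>..
.......
.......
.......
.......
k=2  .......
.......
.......
.......
...##..
....v..
.......
.......
.......
k=3  .......
.......
.......
.......
...##..
...<#..
.......
.......
.......
k=4  .......
.......
.......
.......
...^#..
...##..
.......
.......
.......
k=5  .......
.......
.......
.......
..<.#..
...##..
.......
.......
.......
k=6  .......
.......
.......
..^....
..#.#..
...##..
.......
.......
.......
k=7  .......
.......
.......
..#>...
..#.#..
...##..
.......
.......
.......
k=8  .......
.......
.......
..##...
..#v#..
...##..
.......
.......
.......
k=9  .......
.......
.......
..##...
..<##..
...##..
.......
.......
.......
k=10  .......
.......
.......
..##...
...##..
..v##..
.......
.......
.......
k=11  .......
.......
.......
..##...
...##..
.<###..
.......
.......
.......
k=12  .......
.......
.......
..##...
.^.##..
.####..
.......
.......
.......
k=13  .......
.......
.......
..##...
.#>##..
.####..
.......
.......
.......
k=14  .......
.......
.......
..##...
.####..
.#v##..
.......
.......
.......
k=15  .......
.......
.......
..##...
.####..
.#.>#..
.......
.......
.......
k=16  .......
.......
.......
..##...
.##^#..
.#..#..
.......
.......
.......
k=17  .......
.......
.......
..##...
.#<.#..
.#..#..
.......
.......
.......
k=18  .......
.......
.......
..##...
.#..#..
.#v.#..
.......
.......
.......
k=19  .......
.......
.......
..##...
.#..#..
.<#.#..
.......
.......
.......
k=20  .......
.......
.......
..##...
.#..#..
..#.#..
.v.....
.......
.......
k=21  .......
.......
.......
..##...
.#..#..
..#.#..
<#.....
.......
.......
k=22  .......
.......
.......
..##...
.#..#..
^.#.#..
##.....
.......
.......
k=23  .......
.......
.......
..##...
.#..#..
#>#.#..
##.....
.......
.......

0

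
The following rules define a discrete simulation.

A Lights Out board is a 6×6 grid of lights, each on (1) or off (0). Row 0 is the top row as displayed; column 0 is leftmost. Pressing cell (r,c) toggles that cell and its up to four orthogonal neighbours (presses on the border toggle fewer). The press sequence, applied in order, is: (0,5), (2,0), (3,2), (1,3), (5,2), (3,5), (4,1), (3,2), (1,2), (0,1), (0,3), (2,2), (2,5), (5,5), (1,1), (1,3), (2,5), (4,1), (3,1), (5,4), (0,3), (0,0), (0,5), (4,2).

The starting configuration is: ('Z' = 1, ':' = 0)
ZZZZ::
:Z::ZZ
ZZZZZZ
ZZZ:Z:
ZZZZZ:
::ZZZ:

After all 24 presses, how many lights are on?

k=0  ZZZZ::
:Z::ZZ
ZZZZZZ
ZZZ:Z:
ZZZZZ:
::ZZZ:
k=1  ZZZZZZ
:Z::Z:
ZZZZZZ
ZZZ:Z:
ZZZZZ:
::ZZZ:
k=2  ZZZZZZ
ZZ::Z:
::ZZZZ
:ZZ:Z:
ZZZZZ:
::ZZZ:
k=3  ZZZZZZ
ZZ::Z:
:::ZZZ
:::ZZ:
ZZ:ZZ:
::ZZZ:
k=4  ZZZ:ZZ
ZZZZ::
::::ZZ
:::ZZ:
ZZ:ZZ:
::ZZZ:
k=5  ZZZ:ZZ
ZZZZ::
::::ZZ
:::ZZ:
ZZZZZ:
:Z::Z:
k=6  ZZZ:ZZ
ZZZZ::
::::Z:
:::Z:Z
ZZZZZZ
:Z::Z:
k=7  ZZZ:ZZ
ZZZZ::
::::Z:
:Z:Z:Z
:::ZZZ
::::Z:
k=8  ZZZ:ZZ
ZZZZ::
::Z:Z:
::Z::Z
::ZZZZ
::::Z:
k=9  ZZ::ZZ
Z:::::
::::Z:
::Z::Z
::ZZZZ
::::Z:
k=10  ::Z:ZZ
ZZ::::
::::Z:
::Z::Z
::ZZZZ
::::Z:
k=11  :::Z:Z
ZZ:Z::
::::Z:
::Z::Z
::ZZZZ
::::Z:
k=12  :::Z:Z
ZZZZ::
:ZZZZ:
:::::Z
::ZZZZ
::::Z:
k=13  :::Z:Z
ZZZZ:Z
:ZZZ:Z
::::::
::ZZZZ
::::Z:
k=14  :::Z:Z
ZZZZ:Z
:ZZZ:Z
::::::
::ZZZ:
:::::Z
k=15  :Z:Z:Z
:::Z:Z
::ZZ:Z
::::::
::ZZZ:
:::::Z
k=16  :Z:::Z
::Z:ZZ
::Z::Z
::::::
::ZZZ:
:::::Z
k=17  :Z:::Z
::Z:Z:
::Z:Z:
:::::Z
::ZZZ:
:::::Z
k=18  :Z:::Z
::Z:Z:
::Z:Z:
:Z:::Z
ZZ:ZZ:
:Z:::Z
k=19  :Z:::Z
::Z:Z:
:ZZ:Z:
Z:Z::Z
Z::ZZ:
:Z:::Z
k=20  :Z:::Z
::Z:Z:
:ZZ:Z:
Z:Z::Z
Z::Z::
:Z:ZZ:
k=21  :ZZZZZ
::ZZZ:
:ZZ:Z:
Z:Z::Z
Z::Z::
:Z:ZZ:
k=22  Z:ZZZZ
Z:ZZZ:
:ZZ:Z:
Z:Z::Z
Z::Z::
:Z:ZZ:
k=23  Z:ZZ::
Z:ZZZZ
:ZZ:Z:
Z:Z::Z
Z::Z::
:Z:ZZ:
k=24  Z:ZZ::
Z:ZZZZ
:ZZ:Z:
Z::::Z
ZZZ:::
:ZZZZ:

20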